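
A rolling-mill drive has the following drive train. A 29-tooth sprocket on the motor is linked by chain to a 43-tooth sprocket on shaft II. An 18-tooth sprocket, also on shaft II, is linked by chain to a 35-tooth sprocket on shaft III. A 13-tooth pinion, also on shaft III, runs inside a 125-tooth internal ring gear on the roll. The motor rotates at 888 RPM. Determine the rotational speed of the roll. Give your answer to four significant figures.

Chain: ratio = 43/29 = 1.4828, so shaft II turns at 888 / 1.4828 = 598.88 RPM.
Chain: ratio = 35/18 = 1.9444, so shaft III turns at 598.88 / 1.9444 = 308 RPM.
Internal gear: ratio = 125/13 = 9.6154, so the roll turns at 308 / 9.6154 = 32.032 RPM.

32.03 RPM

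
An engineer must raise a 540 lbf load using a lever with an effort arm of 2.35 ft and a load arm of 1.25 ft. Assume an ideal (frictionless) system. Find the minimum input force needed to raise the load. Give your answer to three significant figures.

Lever MA = effort arm / load arm = 2.35/1.25 = 1.88.
Effort = load / MA = 540 / 1.88 = 287.23 lbf.

287 lbf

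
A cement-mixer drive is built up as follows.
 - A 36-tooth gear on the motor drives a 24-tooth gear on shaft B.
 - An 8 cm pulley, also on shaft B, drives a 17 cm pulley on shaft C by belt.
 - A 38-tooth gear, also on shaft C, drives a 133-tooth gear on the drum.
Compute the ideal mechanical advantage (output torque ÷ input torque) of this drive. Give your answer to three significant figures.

4.96

Each stage contributes driven/driver: gear mesh 24/36 = 0.66667, belt 17/8 = 2.125, gear mesh 133/38 = 3.5.
Overall: 0.66667 × 2.125 × 3.5 = 4.9583.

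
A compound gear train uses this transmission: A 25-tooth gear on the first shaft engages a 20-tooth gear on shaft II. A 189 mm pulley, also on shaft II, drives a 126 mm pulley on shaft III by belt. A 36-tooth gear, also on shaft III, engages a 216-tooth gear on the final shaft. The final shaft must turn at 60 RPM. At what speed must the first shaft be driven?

Overall ratio R = 0.8 × 0.66667 × 6 = 3.2.
Required input speed = output speed × R = 60 × 3.2 = 192 RPM.

192 RPM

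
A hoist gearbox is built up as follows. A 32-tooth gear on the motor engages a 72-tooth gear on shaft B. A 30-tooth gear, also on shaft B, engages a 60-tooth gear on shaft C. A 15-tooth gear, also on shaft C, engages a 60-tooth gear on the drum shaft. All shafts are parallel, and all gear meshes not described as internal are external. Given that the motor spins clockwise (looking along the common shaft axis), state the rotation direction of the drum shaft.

counterclockwise

the motor → shaft B: external mesh, 1 reversal → CCW.
shaft B → shaft C: external mesh, 1 reversal → CW.
shaft C → the drum shaft: external mesh, 1 reversal → CCW.
3 reversals in total — an odd number — so the drum shaft turns opposite to the motor.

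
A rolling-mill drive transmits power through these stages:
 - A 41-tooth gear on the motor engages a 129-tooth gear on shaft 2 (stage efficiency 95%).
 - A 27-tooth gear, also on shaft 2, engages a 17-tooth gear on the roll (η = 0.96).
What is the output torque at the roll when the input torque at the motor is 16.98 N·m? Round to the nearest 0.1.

After the gear mesh (129/41): 16.98 × 3.1463 × 0.95 = 50.754 N·m
After the gear mesh (17/27): 50.754 × 0.62963 × 0.96 = 30.678 N·m

30.7 N·m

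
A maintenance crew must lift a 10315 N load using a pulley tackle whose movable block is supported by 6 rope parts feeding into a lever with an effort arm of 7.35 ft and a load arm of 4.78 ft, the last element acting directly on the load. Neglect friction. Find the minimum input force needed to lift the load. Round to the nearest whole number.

1118 N

Block-and-tackle MA = number of supporting rope parts = 6.
Lever MA = effort arm / load arm = 7.35/4.78 = 1.5377.
Combined ideal MA = 6 × 1.5377 = 9.2259.
Effort = load / MA = 10315 / 9.2259 = 1118 N.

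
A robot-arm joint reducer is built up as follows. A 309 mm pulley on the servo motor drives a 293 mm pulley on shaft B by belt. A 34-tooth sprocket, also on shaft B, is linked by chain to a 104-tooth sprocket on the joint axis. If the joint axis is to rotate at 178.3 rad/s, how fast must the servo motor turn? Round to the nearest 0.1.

Overall ratio R = 0.94822 × 3.0588 = 2.9004.
Required input speed = output speed × R = 178.3 × 2.9004 = 517.15 rad/s.

517.1 rad/s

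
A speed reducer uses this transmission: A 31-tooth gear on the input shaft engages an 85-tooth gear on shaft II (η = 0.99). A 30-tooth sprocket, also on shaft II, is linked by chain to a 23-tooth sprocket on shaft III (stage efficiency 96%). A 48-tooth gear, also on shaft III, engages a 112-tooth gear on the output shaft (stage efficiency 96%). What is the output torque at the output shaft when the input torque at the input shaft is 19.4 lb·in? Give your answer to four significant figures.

gear mesh 85/31 = 2.7419 → τ = 19.4·2.7419·0.99 = 52.662 lb·in
chain 23/30 = 0.76667 → τ = 52.662·0.76667·0.96 = 38.759 lb·in
gear mesh 112/48 = 2.3333 → τ = 38.759·2.3333·0.96 = 86.82 lb·in

86.82 lb·in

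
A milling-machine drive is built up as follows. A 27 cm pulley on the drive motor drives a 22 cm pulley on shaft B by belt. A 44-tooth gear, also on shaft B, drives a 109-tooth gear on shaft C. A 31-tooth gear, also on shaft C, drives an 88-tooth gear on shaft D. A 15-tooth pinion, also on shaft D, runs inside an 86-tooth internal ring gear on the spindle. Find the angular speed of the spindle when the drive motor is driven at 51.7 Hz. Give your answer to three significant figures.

1.57 Hz

belt 22/27 = 0.81481 → 51.7/0.81481 = 63.45 Hz
gear mesh 109/44 = 2.4773 → 63.45/2.4773 = 25.613 Hz
gear mesh 88/31 = 2.8387 → 25.613/2.8387 = 9.0227 Hz
internal gear 86/15 = 5.7333 → 9.0227/5.7333 = 1.5737 Hz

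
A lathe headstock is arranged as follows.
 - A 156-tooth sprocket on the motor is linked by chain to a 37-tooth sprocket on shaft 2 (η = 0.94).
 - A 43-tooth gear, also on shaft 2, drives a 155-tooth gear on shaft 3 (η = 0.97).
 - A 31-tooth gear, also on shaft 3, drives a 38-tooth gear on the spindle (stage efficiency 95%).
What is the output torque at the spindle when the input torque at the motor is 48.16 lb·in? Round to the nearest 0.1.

43.7 lb·in

After the chain (37/156): 48.16 × 0.23718 × 0.94 = 10.737 lb·in
After the gear mesh (155/43): 10.737 × 3.6047 × 0.97 = 37.543 lb·in
After the gear mesh (38/31): 37.543 × 1.2258 × 0.95 = 43.719 lb·in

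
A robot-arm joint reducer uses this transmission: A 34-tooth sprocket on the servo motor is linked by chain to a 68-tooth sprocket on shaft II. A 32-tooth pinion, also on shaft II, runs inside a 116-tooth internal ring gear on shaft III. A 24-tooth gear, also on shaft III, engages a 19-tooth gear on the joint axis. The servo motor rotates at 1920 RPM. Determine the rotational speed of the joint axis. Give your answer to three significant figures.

chain 68/34 = 2 → 1920/2 = 960 RPM
internal gear 116/32 = 3.625 → 960/3.625 = 264.83 RPM
gear mesh 19/24 = 0.79167 → 264.83/0.79167 = 334.52 RPM

335 RPM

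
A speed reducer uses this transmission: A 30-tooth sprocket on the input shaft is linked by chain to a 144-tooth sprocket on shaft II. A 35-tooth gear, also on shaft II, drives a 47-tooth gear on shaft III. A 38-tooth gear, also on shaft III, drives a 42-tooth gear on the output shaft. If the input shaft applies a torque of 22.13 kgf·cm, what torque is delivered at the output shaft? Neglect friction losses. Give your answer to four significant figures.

After the chain (144/30): 22.13 × 4.8 = 106.22 kgf·cm
After the gear mesh (47/35): 106.22 × 1.3429 = 142.64 kgf·cm
After the gear mesh (42/38): 142.64 × 1.1053 = 157.66 kgf·cm

157.7 kgf·cm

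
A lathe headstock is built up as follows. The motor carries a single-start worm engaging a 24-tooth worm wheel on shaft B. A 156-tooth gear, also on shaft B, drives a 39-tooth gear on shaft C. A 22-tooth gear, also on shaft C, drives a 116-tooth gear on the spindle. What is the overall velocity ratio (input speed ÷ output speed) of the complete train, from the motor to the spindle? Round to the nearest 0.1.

31.6

Each stage contributes driven/driver: worm 24/1 = 24, gear mesh 39/156 = 0.25, gear mesh 116/22 = 5.2727.
Overall: 24 × 0.25 × 5.2727 = 31.636.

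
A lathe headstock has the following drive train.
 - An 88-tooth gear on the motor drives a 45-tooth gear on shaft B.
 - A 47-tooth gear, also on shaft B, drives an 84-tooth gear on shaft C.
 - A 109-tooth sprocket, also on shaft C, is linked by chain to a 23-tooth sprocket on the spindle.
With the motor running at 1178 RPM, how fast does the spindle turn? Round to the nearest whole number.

the motor → shaft B (gear mesh, 45/88): 1178 ÷ 0.51136 = 2303.6 RPM
shaft B → shaft C (gear mesh, 84/47): 2303.6 ÷ 1.7872 = 1288.9 RPM
shaft C → the spindle (chain, 23/109): 1288.9 ÷ 0.21101 = 6108.5 RPM

6108 RPM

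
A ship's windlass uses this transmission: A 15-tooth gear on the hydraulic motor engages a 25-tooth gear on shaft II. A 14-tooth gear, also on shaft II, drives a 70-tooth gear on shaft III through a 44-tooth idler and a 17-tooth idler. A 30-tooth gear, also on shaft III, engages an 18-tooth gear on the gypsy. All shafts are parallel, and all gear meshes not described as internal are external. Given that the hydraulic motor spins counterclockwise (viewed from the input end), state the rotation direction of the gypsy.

the hydraulic motor → shaft II: external mesh, 1 reversal → CW.
shaft II → shaft III: driver → idler → idler → driven is 3 external meshes, 3 reversals → CCW.
shaft III → the gypsy: external mesh, 1 reversal → CW.
5 reversals in total — an odd number — so the gypsy turns opposite to the hydraulic motor.

clockwise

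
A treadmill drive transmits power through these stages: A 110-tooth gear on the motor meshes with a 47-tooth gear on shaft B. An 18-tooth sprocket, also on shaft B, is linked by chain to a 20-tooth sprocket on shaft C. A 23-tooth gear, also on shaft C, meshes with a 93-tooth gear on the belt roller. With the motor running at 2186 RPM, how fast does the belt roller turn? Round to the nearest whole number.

gear mesh 47/110 = 0.42727 → 2186/0.42727 = 5116.2 RPM
chain 20/18 = 1.1111 → 5116.2/1.1111 = 4604.6 RPM
gear mesh 93/23 = 4.0435 → 4604.6/4.0435 = 1138.8 RPM

1139 RPM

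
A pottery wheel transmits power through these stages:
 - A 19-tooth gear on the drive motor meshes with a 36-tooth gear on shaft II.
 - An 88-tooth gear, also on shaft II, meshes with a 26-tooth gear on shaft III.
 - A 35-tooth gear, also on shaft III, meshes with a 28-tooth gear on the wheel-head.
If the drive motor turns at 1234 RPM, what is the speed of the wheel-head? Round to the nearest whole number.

2755 RPM

the drive motor → shaft II (gear mesh, 36/19): 1234 ÷ 1.8947 = 651.28 RPM
shaft II → shaft III (gear mesh, 26/88): 651.28 ÷ 0.29545 = 2204.3 RPM
shaft III → the wheel-head (gear mesh, 28/35): 2204.3 ÷ 0.8 = 2755.4 RPM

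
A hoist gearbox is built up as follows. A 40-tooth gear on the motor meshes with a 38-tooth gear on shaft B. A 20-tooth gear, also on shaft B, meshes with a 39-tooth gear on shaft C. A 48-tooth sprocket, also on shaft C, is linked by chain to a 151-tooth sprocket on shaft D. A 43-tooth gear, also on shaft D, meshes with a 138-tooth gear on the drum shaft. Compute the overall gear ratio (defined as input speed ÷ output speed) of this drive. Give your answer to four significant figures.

Each stage contributes driven/driver: gear mesh 38/40 = 0.95, gear mesh 39/20 = 1.95, chain 151/48 = 3.1458, gear mesh 138/43 = 3.2093.
Overall: 0.95 × 1.95 × 3.1458 × 3.2093 = 18.703.

18.70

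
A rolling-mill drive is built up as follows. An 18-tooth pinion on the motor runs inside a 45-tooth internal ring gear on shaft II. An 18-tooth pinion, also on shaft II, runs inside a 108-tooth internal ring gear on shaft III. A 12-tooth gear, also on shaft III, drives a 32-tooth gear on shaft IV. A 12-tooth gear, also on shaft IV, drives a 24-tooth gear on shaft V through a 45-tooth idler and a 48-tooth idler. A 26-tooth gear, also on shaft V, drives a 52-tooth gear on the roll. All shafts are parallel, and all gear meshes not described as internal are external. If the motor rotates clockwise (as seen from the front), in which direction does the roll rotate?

the motor → shaft II: internal mesh, same direction → CW.
shaft II → shaft III: internal mesh, same direction → CW.
shaft III → shaft IV: external mesh, 1 reversal → CCW.
shaft IV → shaft V: driver → idler → idler → driven is 3 external meshes, 3 reversals → CW.
shaft V → the roll: external mesh, 1 reversal → CCW.
5 reversals in total — an odd number — so the roll turns opposite to the motor.

counterclockwise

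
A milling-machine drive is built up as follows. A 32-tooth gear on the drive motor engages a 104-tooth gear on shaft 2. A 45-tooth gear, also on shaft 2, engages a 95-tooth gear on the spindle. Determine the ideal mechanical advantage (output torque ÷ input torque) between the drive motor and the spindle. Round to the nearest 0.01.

Each stage contributes driven/driver: gear mesh 104/32 = 3.25, gear mesh 95/45 = 2.1111.
Overall: 3.25 × 2.1111 = 6.8611.

6.86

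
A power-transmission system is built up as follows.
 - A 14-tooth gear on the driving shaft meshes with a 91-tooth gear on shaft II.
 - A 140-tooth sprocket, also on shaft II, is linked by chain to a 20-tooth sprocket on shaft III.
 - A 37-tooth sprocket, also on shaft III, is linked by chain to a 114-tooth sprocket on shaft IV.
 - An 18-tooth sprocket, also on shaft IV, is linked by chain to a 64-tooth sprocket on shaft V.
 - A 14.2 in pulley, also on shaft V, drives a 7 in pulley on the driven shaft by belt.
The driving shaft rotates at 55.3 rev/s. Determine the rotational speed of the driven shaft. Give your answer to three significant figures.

gear mesh 91/14 = 6.5 → 55.3/6.5 = 8.5077 rev/s
chain 20/140 = 0.14286 → 8.5077/0.14286 = 59.554 rev/s
chain 114/37 = 3.0811 → 59.554/3.0811 = 19.329 rev/s
chain 64/18 = 3.5556 → 19.329/3.5556 = 5.4362 rev/s
belt 7/14.2 = 0.49296 → 5.4362/0.49296 = 11.028 rev/s

11.0 rev/s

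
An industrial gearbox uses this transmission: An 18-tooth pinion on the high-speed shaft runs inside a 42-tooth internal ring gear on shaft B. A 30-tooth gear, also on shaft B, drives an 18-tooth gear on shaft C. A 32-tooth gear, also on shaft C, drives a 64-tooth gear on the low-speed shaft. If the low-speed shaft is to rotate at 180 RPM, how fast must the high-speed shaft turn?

504 RPM

Overall ratio R = 2.3333 × 0.6 × 2 = 2.8.
Required input speed = output speed × R = 180 × 2.8 = 504 RPM.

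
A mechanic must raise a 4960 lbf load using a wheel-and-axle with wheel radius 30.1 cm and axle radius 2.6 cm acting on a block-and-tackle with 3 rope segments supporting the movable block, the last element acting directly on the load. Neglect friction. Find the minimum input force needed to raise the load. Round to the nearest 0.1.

142.8 lbf

Wheel-and-axle MA = R/r = 30.1/2.6 = 11.577.
Block-and-tackle MA = number of supporting rope parts = 3.
Combined ideal MA = 11.577 × 3 = 34.731.
Effort = load / MA = 4960 / 34.731 = 142.81 lbf.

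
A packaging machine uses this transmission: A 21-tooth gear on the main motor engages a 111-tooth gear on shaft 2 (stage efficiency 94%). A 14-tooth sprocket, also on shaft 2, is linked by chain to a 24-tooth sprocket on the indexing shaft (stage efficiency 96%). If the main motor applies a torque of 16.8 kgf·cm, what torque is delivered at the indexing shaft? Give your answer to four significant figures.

137.4 kgf·cm

After the gear mesh (111/21): 16.8 × 5.2857 × 0.94 = 83.472 kgf·cm
After the chain (24/14): 83.472 × 1.7143 × 0.96 = 137.37 kgf·cm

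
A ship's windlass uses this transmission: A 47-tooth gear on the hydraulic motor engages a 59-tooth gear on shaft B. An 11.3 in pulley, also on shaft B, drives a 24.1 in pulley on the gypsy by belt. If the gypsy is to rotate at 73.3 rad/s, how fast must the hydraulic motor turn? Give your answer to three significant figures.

Overall ratio R = 1.2553 × 2.1327 = 2.6773.
Required input speed = output speed × R = 73.3 × 2.6773 = 196.24 rad/s.

196 rad/s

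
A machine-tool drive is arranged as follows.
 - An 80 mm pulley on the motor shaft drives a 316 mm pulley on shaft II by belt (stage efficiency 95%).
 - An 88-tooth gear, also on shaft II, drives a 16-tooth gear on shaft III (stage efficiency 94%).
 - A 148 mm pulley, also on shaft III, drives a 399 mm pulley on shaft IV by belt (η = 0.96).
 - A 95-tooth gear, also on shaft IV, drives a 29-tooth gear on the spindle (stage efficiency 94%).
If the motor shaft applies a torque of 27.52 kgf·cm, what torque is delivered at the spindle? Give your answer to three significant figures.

belt 316/80 = 3.95 → τ = 27.52·3.95·0.95 = 103.27 kgf·cm
gear mesh 16/88 = 0.18182 → τ = 103.27·0.18182·0.94 = 17.65 kgf·cm
belt 399/148 = 2.6959 → τ = 17.65·2.6959·0.96 = 45.679 kgf·cm
gear mesh 29/95 = 0.30526 → τ = 45.679·0.30526·0.94 = 13.107 kgf·cm

13.1 kgf·cm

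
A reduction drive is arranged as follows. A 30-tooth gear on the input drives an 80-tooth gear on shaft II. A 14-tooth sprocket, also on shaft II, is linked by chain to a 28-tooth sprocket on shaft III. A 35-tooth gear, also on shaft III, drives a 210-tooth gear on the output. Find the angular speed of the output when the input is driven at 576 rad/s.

18 rad/s

Gear mesh: ratio = 80/30 = 2.6667, so shaft II turns at 576 / 2.6667 = 216 rad/s.
Chain: ratio = 28/14 = 2, so shaft III turns at 216 / 2 = 108 rad/s.
Gear mesh: ratio = 210/35 = 6, so the output turns at 108 / 6 = 18 rad/s.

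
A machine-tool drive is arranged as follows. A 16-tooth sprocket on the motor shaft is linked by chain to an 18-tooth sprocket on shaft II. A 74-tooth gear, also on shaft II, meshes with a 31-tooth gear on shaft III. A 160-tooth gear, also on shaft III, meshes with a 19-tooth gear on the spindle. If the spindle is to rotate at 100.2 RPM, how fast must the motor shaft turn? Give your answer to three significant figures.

Overall ratio R = 1.125 × 0.41892 × 0.11875 = 0.055965.
Required input speed = output speed × R = 100.2 × 0.055965 = 5.6077 RPM.

5.61 RPM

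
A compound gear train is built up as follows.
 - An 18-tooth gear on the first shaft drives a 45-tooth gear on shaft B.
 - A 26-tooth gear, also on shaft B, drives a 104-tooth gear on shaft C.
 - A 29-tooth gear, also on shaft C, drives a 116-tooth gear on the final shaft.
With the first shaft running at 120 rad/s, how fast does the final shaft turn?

the first shaft → shaft B (gear mesh, 45/18): 120 ÷ 2.5 = 48 rad/s
shaft B → shaft C (gear mesh, 104/26): 48 ÷ 4 = 12 rad/s
shaft C → the final shaft (gear mesh, 116/29): 12 ÷ 4 = 3 rad/s

3 rad/s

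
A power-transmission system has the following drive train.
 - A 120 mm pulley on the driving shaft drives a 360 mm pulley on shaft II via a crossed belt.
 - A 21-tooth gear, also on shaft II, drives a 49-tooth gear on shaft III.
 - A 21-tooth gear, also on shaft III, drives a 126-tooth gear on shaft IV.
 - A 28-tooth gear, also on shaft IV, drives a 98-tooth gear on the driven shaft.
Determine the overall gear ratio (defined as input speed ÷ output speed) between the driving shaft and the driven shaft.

147

Each stage contributes driven/driver: belt 360/120 = 3, gear mesh 49/21 = 2.3333, gear mesh 126/21 = 6, gear mesh 98/28 = 3.5.
Overall: 3 × 2.3333 × 6 × 3.5 = 147.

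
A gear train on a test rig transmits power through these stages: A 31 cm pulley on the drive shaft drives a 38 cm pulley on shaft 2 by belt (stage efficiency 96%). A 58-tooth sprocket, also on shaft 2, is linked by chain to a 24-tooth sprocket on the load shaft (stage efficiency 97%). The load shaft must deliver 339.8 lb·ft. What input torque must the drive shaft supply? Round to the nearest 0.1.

Overall ratio R = 1.2258 × 0.41379 = 0.50723; overall efficiency η = 0.96 × 0.97 = 0.9312.
Input torque = output torque / (R × η) = 339.8 / (0.50723 × 0.9312) = 719.41 lb·ft.

719.4 lb·ft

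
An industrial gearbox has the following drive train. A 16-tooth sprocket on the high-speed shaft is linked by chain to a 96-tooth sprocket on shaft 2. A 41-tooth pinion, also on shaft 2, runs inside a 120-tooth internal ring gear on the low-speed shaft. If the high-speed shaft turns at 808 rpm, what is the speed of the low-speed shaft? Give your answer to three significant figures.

chain 96/16 = 6 → 808/6 = 134.67 rpm
internal gear 120/41 = 2.9268 → 134.67/2.9268 = 46.011 rpm

46.0 rpm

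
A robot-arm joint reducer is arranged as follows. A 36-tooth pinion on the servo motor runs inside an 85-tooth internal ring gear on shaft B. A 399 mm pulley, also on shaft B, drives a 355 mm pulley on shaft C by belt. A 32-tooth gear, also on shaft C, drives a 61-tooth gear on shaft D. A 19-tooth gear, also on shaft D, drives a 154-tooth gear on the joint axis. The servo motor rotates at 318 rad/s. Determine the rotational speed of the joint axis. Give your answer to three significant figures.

9.80 rad/s

the servo motor → shaft B (internal gear, 85/36): 318 ÷ 2.3611 = 134.68 rad/s
shaft B → shaft C (belt, 355/399): 134.68 ÷ 0.88972 = 151.38 rad/s
shaft C → shaft D (gear mesh, 61/32): 151.38 ÷ 1.9062 = 79.41 rad/s
shaft D → the joint axis (gear mesh, 154/19): 79.41 ÷ 8.1053 = 9.7973 rad/s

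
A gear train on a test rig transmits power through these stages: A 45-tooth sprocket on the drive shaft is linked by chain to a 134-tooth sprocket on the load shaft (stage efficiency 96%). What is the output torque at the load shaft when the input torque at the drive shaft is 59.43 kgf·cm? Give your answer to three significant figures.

170 kgf·cm

After the chain (134/45): 59.43 × 2.9778 × 0.96 = 169.89 kgf·cm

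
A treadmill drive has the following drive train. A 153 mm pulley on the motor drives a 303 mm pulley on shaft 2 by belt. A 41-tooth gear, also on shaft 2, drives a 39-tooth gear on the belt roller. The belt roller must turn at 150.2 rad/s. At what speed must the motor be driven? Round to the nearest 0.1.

Overall ratio R = 1.9804 × 0.95122 = 1.8838.
Required input speed = output speed × R = 150.2 × 1.8838 = 282.94 rad/s.

282.9 rad/s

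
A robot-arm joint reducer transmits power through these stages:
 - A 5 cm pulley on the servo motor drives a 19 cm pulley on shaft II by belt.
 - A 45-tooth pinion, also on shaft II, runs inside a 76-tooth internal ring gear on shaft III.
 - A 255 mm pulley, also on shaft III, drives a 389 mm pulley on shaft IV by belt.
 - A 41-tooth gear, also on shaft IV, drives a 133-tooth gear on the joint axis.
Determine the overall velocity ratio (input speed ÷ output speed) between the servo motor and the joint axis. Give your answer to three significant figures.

31.8

Each stage contributes driven/driver: belt 19/5 = 3.8, internal gear 76/45 = 1.6889, belt 389/255 = 1.5255, gear mesh 133/41 = 3.2439.
Overall: 3.8 × 1.6889 × 1.5255 × 3.2439 = 31.759.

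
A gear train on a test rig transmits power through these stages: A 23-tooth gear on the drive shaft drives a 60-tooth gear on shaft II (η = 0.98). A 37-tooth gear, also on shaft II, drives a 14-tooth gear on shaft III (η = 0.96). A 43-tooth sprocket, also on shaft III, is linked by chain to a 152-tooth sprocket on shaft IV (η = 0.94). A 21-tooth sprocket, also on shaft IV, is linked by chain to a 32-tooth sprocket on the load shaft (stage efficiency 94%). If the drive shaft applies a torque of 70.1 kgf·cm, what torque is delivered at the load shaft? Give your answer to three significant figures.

After the gear mesh (60/23): 70.1 × 2.6087 × 0.98 = 179.21 kgf·cm
After the gear mesh (14/37): 179.21 × 0.37838 × 0.96 = 65.098 kgf·cm
After the chain (152/43): 65.098 × 3.5349 × 0.94 = 216.31 kgf·cm
After the chain (32/21): 216.31 × 1.5238 × 0.94 = 309.83 kgf·cm

310 kgf·cm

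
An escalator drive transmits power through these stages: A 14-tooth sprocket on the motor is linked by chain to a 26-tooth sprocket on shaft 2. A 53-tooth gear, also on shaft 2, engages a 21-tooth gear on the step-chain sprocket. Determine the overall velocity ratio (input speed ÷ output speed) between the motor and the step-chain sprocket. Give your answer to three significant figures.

0.736

Each stage contributes driven/driver: chain 26/14 = 1.8571, gear mesh 21/53 = 0.39623.
Overall: 1.8571 × 0.39623 = 0.73585.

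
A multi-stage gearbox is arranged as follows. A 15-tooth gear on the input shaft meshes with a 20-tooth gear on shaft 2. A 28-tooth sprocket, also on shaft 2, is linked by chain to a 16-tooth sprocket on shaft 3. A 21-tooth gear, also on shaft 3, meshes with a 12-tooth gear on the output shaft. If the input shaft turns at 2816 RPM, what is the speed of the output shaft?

the input shaft → shaft 2 (gear mesh, 20/15): 2816 ÷ 1.3333 = 2112 RPM
shaft 2 → shaft 3 (chain, 16/28): 2112 ÷ 0.57143 = 3696 RPM
shaft 3 → the output shaft (gear mesh, 12/21): 3696 ÷ 0.57143 = 6468 RPM

6468 RPM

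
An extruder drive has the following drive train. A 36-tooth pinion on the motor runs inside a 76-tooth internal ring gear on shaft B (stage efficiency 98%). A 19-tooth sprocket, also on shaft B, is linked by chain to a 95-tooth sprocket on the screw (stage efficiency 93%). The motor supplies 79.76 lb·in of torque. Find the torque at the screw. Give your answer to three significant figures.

767 lb·in

internal gear 76/36 = 2.1111 → τ = 79.76·2.1111·0.98 = 165.01 lb·in
chain 95/19 = 5 → τ = 165.01·5·0.93 = 767.32 lb·in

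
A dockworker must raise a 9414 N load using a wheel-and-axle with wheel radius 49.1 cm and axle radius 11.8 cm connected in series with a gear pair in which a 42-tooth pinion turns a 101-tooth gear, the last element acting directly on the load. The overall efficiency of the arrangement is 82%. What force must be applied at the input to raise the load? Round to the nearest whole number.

Wheel-and-axle MA = R/r = 49.1/11.8 = 4.161.
Gear pair MA = 101/42 = 2.4048.
Combined ideal MA = 4.161 × 2.4048 = 10.006.
Actual MA = 10.006 × 0.82 = 8.2051.
Effort = load / actual MA = 9414 / 8.2051 = 1147.3 N.

1147 N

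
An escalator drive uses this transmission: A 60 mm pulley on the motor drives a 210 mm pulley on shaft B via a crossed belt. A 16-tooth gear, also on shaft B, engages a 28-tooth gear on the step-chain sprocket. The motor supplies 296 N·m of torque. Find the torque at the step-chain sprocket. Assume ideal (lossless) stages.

After the belt (210/60): 296 × 3.5 = 1036 N·m
After the gear mesh (28/16): 1036 × 1.75 = 1813 N·m

1813 N·m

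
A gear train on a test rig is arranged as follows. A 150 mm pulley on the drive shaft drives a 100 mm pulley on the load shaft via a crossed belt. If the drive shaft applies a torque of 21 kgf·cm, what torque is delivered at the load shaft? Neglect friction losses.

Belt: ratio = 100/150 = 0.66667; torque at the load shaft = 21 × 0.66667 = 14 kgf·cm.

14 kgf·cm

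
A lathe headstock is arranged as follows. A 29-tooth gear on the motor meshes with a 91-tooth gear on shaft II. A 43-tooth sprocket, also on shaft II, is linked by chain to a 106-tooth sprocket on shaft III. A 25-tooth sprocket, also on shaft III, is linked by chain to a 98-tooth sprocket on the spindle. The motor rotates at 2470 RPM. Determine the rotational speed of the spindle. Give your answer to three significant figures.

81.5 RPM

Gear mesh: ratio = 91/29 = 3.1379, so shaft II turns at 2470 / 3.1379 = 787.14 RPM.
Chain: ratio = 106/43 = 2.4651, so shaft III turns at 787.14 / 2.4651 = 319.31 RPM.
Chain: ratio = 98/25 = 3.92, so the spindle turns at 319.31 / 3.92 = 81.457 RPM.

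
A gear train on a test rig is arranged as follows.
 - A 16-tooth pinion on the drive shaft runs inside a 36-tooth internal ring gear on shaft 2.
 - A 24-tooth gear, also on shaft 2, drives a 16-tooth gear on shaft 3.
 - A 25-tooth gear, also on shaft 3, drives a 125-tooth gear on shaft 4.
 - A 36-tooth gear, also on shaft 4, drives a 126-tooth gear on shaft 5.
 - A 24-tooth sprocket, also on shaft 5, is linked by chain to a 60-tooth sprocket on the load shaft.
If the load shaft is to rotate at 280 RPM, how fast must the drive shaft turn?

18375 RPM

Overall ratio R = 2.25 × 0.66667 × 5 × 3.5 × 2.5 = 65.625.
Required input speed = output speed × R = 280 × 65.625 = 18375 RPM.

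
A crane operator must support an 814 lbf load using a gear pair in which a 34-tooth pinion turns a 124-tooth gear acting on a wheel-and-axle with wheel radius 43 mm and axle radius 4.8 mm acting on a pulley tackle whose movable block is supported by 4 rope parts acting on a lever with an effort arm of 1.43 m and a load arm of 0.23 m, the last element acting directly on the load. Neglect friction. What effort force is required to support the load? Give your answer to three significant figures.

Gear pair MA = 124/34 = 3.6471.
Wheel-and-axle MA = R/r = 43/4.8 = 8.9583.
Block-and-tackle MA = number of supporting rope parts = 4.
Lever MA = effort arm / load arm = 1.43/0.23 = 6.2174.
Combined ideal MA = 3.6471 × 8.9583 × 4 × 6.2174 = 812.53.
Effort = load / MA = 814 / 812.53 = 1.0018 lbf.

1.00 lbf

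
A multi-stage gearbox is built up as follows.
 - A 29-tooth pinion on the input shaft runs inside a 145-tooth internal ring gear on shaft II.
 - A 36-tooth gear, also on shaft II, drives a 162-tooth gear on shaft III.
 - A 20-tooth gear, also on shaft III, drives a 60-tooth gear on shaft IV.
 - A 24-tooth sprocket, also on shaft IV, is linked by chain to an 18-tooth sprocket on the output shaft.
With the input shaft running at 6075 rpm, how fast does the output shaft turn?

the input shaft → shaft II (internal gear, 145/29): 6075 ÷ 5 = 1215 rpm
shaft II → shaft III (gear mesh, 162/36): 1215 ÷ 4.5 = 270 rpm
shaft III → shaft IV (gear mesh, 60/20): 270 ÷ 3 = 90 rpm
shaft IV → the output shaft (chain, 18/24): 90 ÷ 0.75 = 120 rpm

120 rpm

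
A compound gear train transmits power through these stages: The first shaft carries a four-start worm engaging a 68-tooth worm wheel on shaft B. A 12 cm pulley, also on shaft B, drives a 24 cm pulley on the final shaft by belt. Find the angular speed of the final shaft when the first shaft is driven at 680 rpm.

the first shaft → shaft B (worm, 68/4): 680 ÷ 17 = 40 rpm
shaft B → the final shaft (belt, 24/12): 40 ÷ 2 = 20 rpm

20 rpm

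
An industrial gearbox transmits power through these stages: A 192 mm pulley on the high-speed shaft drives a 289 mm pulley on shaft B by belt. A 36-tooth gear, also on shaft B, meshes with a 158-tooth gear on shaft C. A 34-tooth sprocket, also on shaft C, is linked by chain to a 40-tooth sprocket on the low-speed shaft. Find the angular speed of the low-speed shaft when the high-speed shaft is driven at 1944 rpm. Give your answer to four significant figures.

belt 289/192 = 1.5052 → 1944/1.5052 = 1291.5 rpm
gear mesh 158/36 = 4.3889 → 1291.5/4.3889 = 294.27 rpm
chain 40/34 = 1.1765 → 294.27/1.1765 = 250.13 rpm

250.1 rpm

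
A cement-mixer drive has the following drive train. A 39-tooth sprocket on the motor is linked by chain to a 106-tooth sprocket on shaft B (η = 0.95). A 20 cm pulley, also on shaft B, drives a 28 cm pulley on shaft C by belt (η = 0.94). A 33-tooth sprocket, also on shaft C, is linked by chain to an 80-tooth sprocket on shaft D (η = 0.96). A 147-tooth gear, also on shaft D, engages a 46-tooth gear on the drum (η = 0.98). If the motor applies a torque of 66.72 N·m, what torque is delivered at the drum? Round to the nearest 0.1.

161.8 N·m

chain 106/39 = 2.7179 → τ = 66.72·2.7179·0.95 = 172.27 N·m
belt 28/20 = 1.4 → τ = 172.27·1.4·0.94 = 226.71 N·m
chain 80/33 = 2.4242 → τ = 226.71·2.4242·0.96 = 527.62 N·m
gear mesh 46/147 = 0.31293 → τ = 527.62·0.31293·0.98 = 161.8 N·m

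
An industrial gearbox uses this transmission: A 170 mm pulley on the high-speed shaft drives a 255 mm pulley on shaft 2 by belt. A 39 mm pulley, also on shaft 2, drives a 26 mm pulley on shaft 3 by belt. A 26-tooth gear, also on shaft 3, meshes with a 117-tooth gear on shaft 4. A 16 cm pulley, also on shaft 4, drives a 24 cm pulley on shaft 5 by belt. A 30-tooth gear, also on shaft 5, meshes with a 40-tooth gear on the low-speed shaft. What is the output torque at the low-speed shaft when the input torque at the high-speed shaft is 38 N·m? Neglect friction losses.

342 N·m

After the belt (255/170): 38 × 1.5 = 57 N·m
After the belt (26/39): 57 × 0.66667 = 38 N·m
After the gear mesh (117/26): 38 × 4.5 = 171 N·m
After the belt (24/16): 171 × 1.5 = 256.5 N·m
After the gear mesh (40/30): 256.5 × 1.3333 = 342 N·m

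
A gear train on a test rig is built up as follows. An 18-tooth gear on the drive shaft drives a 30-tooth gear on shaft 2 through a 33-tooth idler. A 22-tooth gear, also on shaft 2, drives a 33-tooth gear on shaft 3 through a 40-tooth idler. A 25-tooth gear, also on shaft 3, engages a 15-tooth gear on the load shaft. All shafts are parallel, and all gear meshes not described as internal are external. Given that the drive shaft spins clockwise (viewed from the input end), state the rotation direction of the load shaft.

the drive shaft → shaft 2: driver → idler → driven is 2 external meshes, 2 reversals → CW.
shaft 2 → shaft 3: driver → idler → driven is 2 external meshes, 2 reversals → CW.
shaft 3 → the load shaft: external mesh, 1 reversal → CCW.
5 reversals in total — an odd number — so the load shaft turns opposite to the drive shaft.

anticlockwise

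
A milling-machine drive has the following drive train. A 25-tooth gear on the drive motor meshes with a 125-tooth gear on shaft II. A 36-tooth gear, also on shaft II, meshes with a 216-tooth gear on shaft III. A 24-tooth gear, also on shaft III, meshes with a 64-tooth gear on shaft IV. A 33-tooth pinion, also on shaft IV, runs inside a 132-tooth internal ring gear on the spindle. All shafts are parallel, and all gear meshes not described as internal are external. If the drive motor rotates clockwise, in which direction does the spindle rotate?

anticlockwise

the drive motor → shaft II: external mesh, 1 reversal → CCW.
shaft II → shaft III: external mesh, 1 reversal → CW.
shaft III → shaft IV: external mesh, 1 reversal → CCW.
shaft IV → the spindle: internal mesh, same direction → CCW.
3 reversals in total — an odd number — so the spindle turns opposite to the drive motor.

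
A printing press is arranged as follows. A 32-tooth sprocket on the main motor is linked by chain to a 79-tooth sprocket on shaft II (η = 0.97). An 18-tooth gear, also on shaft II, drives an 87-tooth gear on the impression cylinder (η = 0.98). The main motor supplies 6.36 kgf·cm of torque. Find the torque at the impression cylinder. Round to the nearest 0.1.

72.1 kgf·cm

After the chain (79/32): 6.36 × 2.4688 × 0.97 = 15.23 kgf·cm
After the gear mesh (87/18): 15.23 × 4.8333 × 0.98 = 72.14 kgf·cm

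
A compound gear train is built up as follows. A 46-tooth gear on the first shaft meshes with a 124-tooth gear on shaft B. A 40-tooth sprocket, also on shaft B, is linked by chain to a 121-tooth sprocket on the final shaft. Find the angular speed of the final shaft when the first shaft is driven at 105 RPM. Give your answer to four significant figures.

the first shaft → shaft B (gear mesh, 124/46): 105 ÷ 2.6957 = 38.952 RPM
shaft B → the final shaft (chain, 121/40): 38.952 ÷ 3.025 = 12.877 RPM

12.88 RPM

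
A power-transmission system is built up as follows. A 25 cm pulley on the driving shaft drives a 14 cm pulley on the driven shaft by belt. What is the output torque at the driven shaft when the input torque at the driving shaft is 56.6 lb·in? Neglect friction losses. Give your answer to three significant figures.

31.7 lb·in

Belt: ratio = 14/25 = 0.56; torque at the driven shaft = 56.6 × 0.56 = 31.696 lb·in.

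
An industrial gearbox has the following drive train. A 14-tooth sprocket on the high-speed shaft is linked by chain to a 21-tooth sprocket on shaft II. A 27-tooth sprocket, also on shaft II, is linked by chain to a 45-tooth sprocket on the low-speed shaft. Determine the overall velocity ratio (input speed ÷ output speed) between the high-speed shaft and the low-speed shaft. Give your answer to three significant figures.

Each stage contributes driven/driver: chain 21/14 = 1.5, chain 45/27 = 1.6667.
Overall: 1.5 × 1.6667 = 2.5.

2.50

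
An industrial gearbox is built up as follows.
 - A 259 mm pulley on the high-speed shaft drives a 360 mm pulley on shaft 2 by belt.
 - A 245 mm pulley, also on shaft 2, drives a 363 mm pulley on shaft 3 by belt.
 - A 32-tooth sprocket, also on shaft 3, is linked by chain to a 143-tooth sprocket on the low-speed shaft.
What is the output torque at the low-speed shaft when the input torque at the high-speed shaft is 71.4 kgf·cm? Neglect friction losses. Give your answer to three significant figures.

belt 360/259 = 1.39 → τ = 71.4·1.39 = 99.243 kgf·cm
belt 363/245 = 1.4816 → τ = 99.243·1.4816 = 147.04 kgf·cm
chain 143/32 = 4.4688 → τ = 147.04·4.4688 = 657.09 kgf·cm

657 kgf·cm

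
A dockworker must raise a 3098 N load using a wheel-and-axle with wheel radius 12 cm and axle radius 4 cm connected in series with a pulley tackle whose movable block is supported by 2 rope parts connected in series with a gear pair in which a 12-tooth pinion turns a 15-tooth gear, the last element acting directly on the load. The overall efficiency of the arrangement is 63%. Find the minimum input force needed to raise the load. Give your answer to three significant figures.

656 N

Wheel-and-axle MA = R/r = 12/4 = 3.
Block-and-tackle MA = number of supporting rope parts = 2.
Gear pair MA = 15/12 = 1.25.
Combined ideal MA = 3 × 2 × 1.25 = 7.5.
Actual MA = 7.5 × 0.63 = 4.725.
Effort = load / actual MA = 3098 / 4.725 = 655.66 N.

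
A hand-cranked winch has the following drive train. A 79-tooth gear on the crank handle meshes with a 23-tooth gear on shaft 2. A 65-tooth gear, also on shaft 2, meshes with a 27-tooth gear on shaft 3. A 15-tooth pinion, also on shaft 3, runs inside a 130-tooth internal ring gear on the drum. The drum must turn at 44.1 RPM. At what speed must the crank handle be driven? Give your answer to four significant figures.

46.22 RPM

Overall ratio R = 0.29114 × 0.41538 × 8.6667 = 1.0481.
Required input speed = output speed × R = 44.1 × 1.0481 = 46.221 RPM.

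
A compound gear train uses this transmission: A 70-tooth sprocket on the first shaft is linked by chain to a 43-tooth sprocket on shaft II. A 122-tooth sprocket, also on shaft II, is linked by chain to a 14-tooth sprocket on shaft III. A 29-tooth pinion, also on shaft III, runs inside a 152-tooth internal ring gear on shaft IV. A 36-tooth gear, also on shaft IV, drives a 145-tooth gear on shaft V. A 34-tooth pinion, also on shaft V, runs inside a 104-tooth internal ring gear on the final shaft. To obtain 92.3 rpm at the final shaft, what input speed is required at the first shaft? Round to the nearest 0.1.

420.2 rpm

Overall ratio R = 0.61429 × 0.11475 × 5.2414 × 4.0278 × 3.0588 = 4.552.
Required input speed = output speed × R = 92.3 × 4.552 = 420.15 rpm.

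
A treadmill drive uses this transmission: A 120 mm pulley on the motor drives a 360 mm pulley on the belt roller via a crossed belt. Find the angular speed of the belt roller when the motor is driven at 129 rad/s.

43 rad/s

Belt: ratio = 360/120 = 3, so the belt roller turns at 129 / 3 = 43 rad/s.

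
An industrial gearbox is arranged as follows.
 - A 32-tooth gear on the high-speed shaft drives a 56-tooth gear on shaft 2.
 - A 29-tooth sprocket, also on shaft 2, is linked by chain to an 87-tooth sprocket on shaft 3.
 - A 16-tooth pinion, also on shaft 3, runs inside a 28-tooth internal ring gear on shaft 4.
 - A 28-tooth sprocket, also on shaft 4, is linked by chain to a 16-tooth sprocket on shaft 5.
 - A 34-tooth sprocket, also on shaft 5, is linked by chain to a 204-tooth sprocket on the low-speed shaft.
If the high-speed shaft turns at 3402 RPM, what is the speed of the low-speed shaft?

Gear mesh: ratio = 56/32 = 1.75, so shaft 2 turns at 3402 / 1.75 = 1944 RPM.
Chain: ratio = 87/29 = 3, so shaft 3 turns at 1944 / 3 = 648 RPM.
Internal gear: ratio = 28/16 = 1.75, so shaft 4 turns at 648 / 1.75 = 370.29 RPM.
Chain: ratio = 16/28 = 0.57143, so shaft 5 turns at 370.29 / 0.57143 = 648 RPM.
Chain: ratio = 204/34 = 6, so the low-speed shaft turns at 648 / 6 = 108 RPM.

108 RPM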